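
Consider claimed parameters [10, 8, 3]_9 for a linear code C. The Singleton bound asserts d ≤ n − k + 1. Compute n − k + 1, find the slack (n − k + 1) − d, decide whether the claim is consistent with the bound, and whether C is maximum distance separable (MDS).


Singleton RHS = n − k + 1 = 3, slack = 0, bound satisfied, MDS.

Singleton bound: d ≤ n − k + 1.
Here n = 10, k = 8, so n − k + 1 = 3.
Given d = 3, check d ≤ 3: YES.
Slack = (n − k + 1) − d = 0.
The code is MDS (slack = 0).
Description: the claimed parameters are [10, 8, 3]_9; such a code would be MDS (meets Singleton bound).


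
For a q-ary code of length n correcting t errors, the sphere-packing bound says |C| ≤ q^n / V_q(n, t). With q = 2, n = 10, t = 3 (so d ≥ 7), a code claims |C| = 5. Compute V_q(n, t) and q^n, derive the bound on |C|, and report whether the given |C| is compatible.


V_q(n, t) = 176, q^n = 1024, Hamming bound = 5, |C| = 5 ≤ bound (satisfied).

Step 1: Compute V_q(n, t) = Σ_{j=0}^3 C(n, j) (q−1)^j.
  j = 0: C(10,0)·(1)^0 = 1·1 = 1.
  j = 1: C(10,1)·(1)^1 = 10·1 = 10.
  j = 2: C(10,2)·(1)^2 = 45·1 = 45.
  j = 3: C(10,3)·(1)^3 = 120·1 = 120.
  V_q(n, t) = 1 + 10 + 45 + 120 = 176.
Step 2: q^n = 2^10 = 1024.
Step 3: Hamming bound ⌊q^n / V_q(n,t)⌋ = ⌊1024/176⌋ = 5.
Step 4: Compare |C| = 5 to 5: satisfied.
The claimed |C| lies at the Hamming bound (tight).


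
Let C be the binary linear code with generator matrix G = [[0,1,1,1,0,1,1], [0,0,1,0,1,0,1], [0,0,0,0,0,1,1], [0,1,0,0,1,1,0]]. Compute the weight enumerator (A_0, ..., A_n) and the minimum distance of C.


Weight distribution: A_0 = 1, A_1 = 1, A_2 = 2, A_3 = 6, A_4 = 5, A_5 = 1. Minimum distance d = 1.

Enumerate all 2^4 = 16 messages m ∈ F_2^4.
For each, compute codeword c = mG in F_2^7, then tally its weight.
  m = 0000 → c = 0000000, weight = 0.
  m = 1000 → c = 0111011, weight = 5.
  m = 0100 → c = 0010101, weight = 3.
  m = 1100 → c = 0101110, weight = 4.
  m = 0010 → c = 0000011, weight = 2.
  m = 1010 → c = 0111000, weight = 3.
  m = 0110 → c = 0010110, weight = 3.
  m = 1110 → c = 0101101, weight = 4.
  m = 0001 → c = 0100110, weight = 3.
  m = 1001 → c = 0011101, weight = 4.
  m = 0101 → c = 0110011, weight = 4.
  m = 1101 → c = 0001000, weight = 1.
  m = 0011 → c = 0100101, weight = 3.
  m = 1011 → c = 0011110, weight = 4.
  m = 0111 → c = 0110000, weight = 2.
  m = 1111 → c = 0001011, weight = 3.
Tally weights:
  weight 0: 1 codewords.
  weight 1: 1 codewords.
  weight 2: 2 codewords.
  weight 3: 6 codewords.
  weight 4: 5 codewords.
  weight 5: 1 codewords.
Minimum distance d = smallest w > 0 with A_w > 0 = 1.
Sanity: Σ A_w = 16 = 2^4 = 16 ✓.


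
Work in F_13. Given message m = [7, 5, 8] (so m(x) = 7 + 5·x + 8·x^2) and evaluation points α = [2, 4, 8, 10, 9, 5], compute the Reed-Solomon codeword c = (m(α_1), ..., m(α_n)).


c = [10, 12, 0, 12, 11, 11]

Message polynomial: m(x) = 7 + 5·x + 8·x^2 (mod 13).
For each evaluation point α_i, compute m(α_i) mod 13:
  α_1 = 2: Horner steps 8 → 8 → 10, so m(2) = 10.
  α_2 = 4: Horner steps 8 → 11 → 12, so m(4) = 12.
  α_3 = 8: Horner steps 8 → 4 → 0, so m(8) = 0.
  α_4 = 10: Horner steps 8 → 7 → 12, so m(10) = 12.
  α_5 = 9: Horner steps 8 → 12 → 11, so m(9) = 11.
  α_6 = 5: Horner steps 8 → 6 → 11, so m(5) = 11.
Codeword c = [10, 12, 0, 12, 11, 11] ∈ F_13^6.


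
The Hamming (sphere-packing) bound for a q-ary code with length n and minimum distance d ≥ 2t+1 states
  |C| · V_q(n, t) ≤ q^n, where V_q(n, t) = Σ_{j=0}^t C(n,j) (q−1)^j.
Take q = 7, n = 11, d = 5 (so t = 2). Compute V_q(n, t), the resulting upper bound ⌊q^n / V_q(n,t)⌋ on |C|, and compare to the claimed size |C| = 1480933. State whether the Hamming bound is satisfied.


V_q(n, t) = 2047, q^n = 1977326743, Hamming bound = 965963, |C| = 1480933 > bound (violated).

Step 1: Compute V_q(n, t) = Σ_{j=0}^2 C(n, j) (q−1)^j.
  j = 0: C(11,0)·(6)^0 = 1·1 = 1.
  j = 1: C(11,1)·(6)^1 = 11·6 = 66.
  j = 2: C(11,2)·(6)^2 = 55·36 = 1980.
  V_q(n, t) = 1 + 66 + 1980 = 2047.
Step 2: q^n = 7^11 = 1977326743.
Step 3: Hamming bound ⌊q^n / V_q(n,t)⌋ = ⌊1977326743/2047⌋ = 965963.
Step 4: Compare |C| = 1480933 to 965963: violated.
The claimed |C| lies above the Hamming bound, so no 7-ary code of length 11 with d ≥ 5 can have 1480933 codewords.


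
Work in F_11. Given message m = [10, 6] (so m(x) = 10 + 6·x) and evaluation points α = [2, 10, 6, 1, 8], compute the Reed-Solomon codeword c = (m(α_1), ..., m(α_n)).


c = [0, 4, 2, 5, 3]

Message polynomial: m(x) = 10 + 6·x (mod 11).
For each evaluation point α_i, compute m(α_i) mod 11:
  α_1 = 2: Horner steps 6 → 0, so m(2) = 0.
  α_2 = 10: Horner steps 6 → 4, so m(10) = 4.
  α_3 = 6: Horner steps 6 → 2, so m(6) = 2.
  α_4 = 1: Horner steps 6 → 5, so m(1) = 5.
  α_5 = 8: Horner steps 6 → 3, so m(8) = 3.
Codeword c = [0, 4, 2, 5, 3] ∈ F_11^5.


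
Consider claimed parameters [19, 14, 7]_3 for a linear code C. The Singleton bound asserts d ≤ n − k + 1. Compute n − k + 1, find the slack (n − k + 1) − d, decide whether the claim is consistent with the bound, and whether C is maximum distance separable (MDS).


Singleton RHS = n − k + 1 = 6, slack = -1, bound violated (no such code; not MDS).

Singleton bound: d ≤ n − k + 1.
Here n = 19, k = 14, so n − k + 1 = 6.
Given d = 7, check d ≤ 6: NO.
Slack = (n − k + 1) − d = -1.
The slack is negative: d = 7 exceeds n − k + 1 = 6 by 1, so the Singleton bound is violated and no linear [19, 14, 7]_3 code can exist. In particular it is not MDS (MDS requires d = n − k + 1 exactly).
Description: the claimed parameters are [19, 14, 7]_3; such a code would be impossible (violates the Singleton bound).


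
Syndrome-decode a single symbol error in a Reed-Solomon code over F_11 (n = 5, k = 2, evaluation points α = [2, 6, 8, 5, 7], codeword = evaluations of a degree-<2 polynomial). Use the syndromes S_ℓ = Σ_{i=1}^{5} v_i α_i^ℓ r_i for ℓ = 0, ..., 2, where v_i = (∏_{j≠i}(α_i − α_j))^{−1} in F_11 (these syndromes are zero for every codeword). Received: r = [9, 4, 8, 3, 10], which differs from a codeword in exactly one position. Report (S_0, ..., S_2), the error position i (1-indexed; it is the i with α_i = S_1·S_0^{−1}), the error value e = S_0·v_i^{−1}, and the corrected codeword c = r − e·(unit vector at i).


S = (10, 5, 8), error at position 2, error magnitude e = 3, c = [9, 1, 8, 3, 10].

Step 1: column multipliers v_i = (∏_{j≠i}(α_i − α_j))^{−1} mod 11.
  i = 1 (α = 2): (2−6)(2−8)(2−5)(2−7) = (−4)·(−6)·(−3)·(−5) = 360 ≡ 8, so v_1 = 8^{−1} = 7 (mod 11).
  i = 2 (α = 6): (6−2)(6−8)(6−5)(6−7) = 4·(−2)·1·(−1) = 8 ≡ 8, so v_2 = 8^{−1} = 7 (mod 11).
  i = 3 (α = 8): (8−2)(8−6)(8−5)(8−7) = 6·2·3·1 = 36 ≡ 3, so v_3 = 3^{−1} = 4 (mod 11).
  i = 4 (α = 5): (5−2)(5−6)(5−8)(5−7) = 3·(−1)·(−3)·(−2) = −18 ≡ 4, so v_4 = 4^{−1} = 3 (mod 11).
  i = 5 (α = 7): (7−2)(7−6)(7−8)(7−5) = 5·1·(−1)·2 = −10 ≡ 1, so v_5 = 1^{−1} = 1 (mod 11).
  v = [7, 7, 4, 3, 1].
Step 2: syndromes of r = [9, 4, 8, 3, 10] (all sums mod 11).
  S_0 = Σ v_i r_i = 7·9 + 7·4 + 4·8 + 3·3 + 1·10 = 142 ≡ 10.
  S_1 = Σ v_i α_i r_i = 7·2·9 + 7·6·4 + 4·8·8 + 3·5·3 + 1·7·10 = 665 ≡ 5.
  α_i^2 mod 11 = [4, 3, 9, 3, 5].
  S_2 = Σ v_i α_i^2 r_i = 7·4·9 + 7·3·4 + 4·9·8 + 3·3·3 + 1·5·10 = 701 ≡ 8.
  S = (10, 5, 8) ≠ 0, so r is not a codeword (an error is present).
Step 3: locate the error. For a single error e at position i, S_ℓ = v_i·e·α_i^ℓ, so α_err = S_1/S_0.
  S_0^{−1} = 10^{−1} = 10 (mod 11), so α_err = 5·10 = 50 ≡ 6 = α_2. Error position i = 2.
  Consistency check: S_2/S_1 = 8·9 = 72 ≡ 6 = α_err ✓ (single-error assumption holds).
Step 4: error magnitude e = S_0/v_2 = S_0·∏_{j≠2}(α_2 − α_j) = 10·8 = 80 ≡ 3 (mod 11).
Step 5: correct position 2: c_2 = r_2 − e = 4 − 3 ≡ 1 (mod 11). Hence c = [9, 1, 8, 3, 10].
  Check: interpolating c through the α_i gives m(x) = 2 + 9·x (degree < 2) with m(α_i) = c_i for every i, so c is indeed a codeword.


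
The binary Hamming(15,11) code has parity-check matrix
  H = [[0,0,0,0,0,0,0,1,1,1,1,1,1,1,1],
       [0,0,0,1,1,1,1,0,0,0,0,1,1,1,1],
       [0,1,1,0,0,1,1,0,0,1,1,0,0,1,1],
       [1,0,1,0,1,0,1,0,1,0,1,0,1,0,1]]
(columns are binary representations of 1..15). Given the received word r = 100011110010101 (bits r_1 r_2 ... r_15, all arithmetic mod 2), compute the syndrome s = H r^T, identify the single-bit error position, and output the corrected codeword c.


s = (0, 1, 0, 0)^T, error position = 4, corrected codeword c = 100111110010101

Compute s = H r^T mod 2 one row at a time:
  s_1 = 1 + 0 + 0 + 1 + 0 + 1 + 0 + 1 = 4 ≡ 0 (mod 2).
  s_2 = 0 + 1 + 1 + 1 + 0 + 1 + 0 + 1 = 5 ≡ 1 (mod 2).
  s_3 = 0 + 0 + 1 + 1 + 0 + 1 + 0 + 1 = 4 ≡ 0 (mod 2).
  s_4 = 1 + 0 + 1 + 1 + 0 + 1 + 1 + 1 = 6 ≡ 0 (mod 2).
s = (0, 1, 0, 0)^T — this equals column 4 of H (binary 0100), so error is at position 4.
Correct: flip bit 4 of r = 100011110010101 to get c = 100111110010101.


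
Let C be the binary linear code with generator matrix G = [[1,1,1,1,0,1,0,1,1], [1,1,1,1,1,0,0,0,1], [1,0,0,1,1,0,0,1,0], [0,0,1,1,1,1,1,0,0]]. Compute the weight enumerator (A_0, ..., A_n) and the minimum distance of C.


Weight distribution: A_0 = 1, A_3 = 2, A_4 = 5, A_5 = 4, A_6 = 2, A_7 = 2. Minimum distance d = 3.

Enumerate all 2^4 = 16 messages m ∈ F_2^4.
For each, compute codeword c = mG in F_2^9, then tally its weight.
  m = 0000 → c = 000000000, weight = 0.
  m = 1000 → c = 111101011, weight = 7.
  m = 0100 → c = 111110001, weight = 6.
  m = 1100 → c = 000011010, weight = 3.
  m = 0010 → c = 100110010, weight = 4.
  m = 1010 → c = 011011001, weight = 5.
  m = 0110 → c = 011000011, weight = 4.
  m = 1110 → c = 100101000, weight = 3.
  m = 0001 → c = 001111100, weight = 5.
  m = 1001 → c = 110010111, weight = 6.
  m = 0101 → c = 110001101, weight = 5.
  m = 1101 → c = 001100110, weight = 4.
  m = 0011 → c = 101001110, weight = 5.
  m = 1011 → c = 010100101, weight = 4.
  m = 0111 → c = 010111111, weight = 7.
  m = 1111 → c = 101010100, weight = 4.
Tally weights:
  weight 0: 1 codewords.
  weight 3: 2 codewords.
  weight 4: 5 codewords.
  weight 5: 4 codewords.
  weight 6: 2 codewords.
  weight 7: 2 codewords.
Minimum distance d = smallest w > 0 with A_w > 0 = 3.
Sanity: Σ A_w = 16 = 2^4 = 16 ✓.


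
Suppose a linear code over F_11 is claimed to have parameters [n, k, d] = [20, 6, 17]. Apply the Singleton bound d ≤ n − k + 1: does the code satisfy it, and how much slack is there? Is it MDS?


Singleton RHS = n − k + 1 = 15, slack = -2, bound violated (no such code; not MDS).

Singleton bound: d ≤ n − k + 1.
Here n = 20, k = 6, so n − k + 1 = 15.
Given d = 17, check d ≤ 15: NO.
Slack = (n − k + 1) − d = -2.
The slack is negative: d = 17 exceeds n − k + 1 = 15 by 2, so the Singleton bound is violated and no linear [20, 6, 17]_11 code can exist. In particular it is not MDS (MDS requires d = n − k + 1 exactly).
Description: the claimed parameters are [20, 6, 17]_11; such a code would be impossible (violates the Singleton bound).


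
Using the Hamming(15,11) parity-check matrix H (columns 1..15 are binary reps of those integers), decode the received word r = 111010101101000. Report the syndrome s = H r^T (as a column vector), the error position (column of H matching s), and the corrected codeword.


s = (1, 1, 0, 1)^T, error position = 13, corrected codeword c = 111010101101100

Compute s = H r^T mod 2 one row at a time:
  s_1 = 0 + 1 + 1 + 0 + 1 + 0 + 0 + 0 = 3 ≡ 1 (mod 2).
  s_2 = 0 + 1 + 0 + 1 + 1 + 0 + 0 + 0 = 3 ≡ 1 (mod 2).
  s_3 = 1 + 1 + 0 + 1 + 1 + 0 + 0 + 0 = 4 ≡ 0 (mod 2).
  s_4 = 1 + 1 + 1 + 1 + 1 + 0 + 0 + 0 = 5 ≡ 1 (mod 2).
s = (1, 1, 0, 1)^T — this equals column 13 of H (binary 1101), so error is at position 13.
Correct: flip bit 13 of r = 111010101101000 to get c = 111010101101100.


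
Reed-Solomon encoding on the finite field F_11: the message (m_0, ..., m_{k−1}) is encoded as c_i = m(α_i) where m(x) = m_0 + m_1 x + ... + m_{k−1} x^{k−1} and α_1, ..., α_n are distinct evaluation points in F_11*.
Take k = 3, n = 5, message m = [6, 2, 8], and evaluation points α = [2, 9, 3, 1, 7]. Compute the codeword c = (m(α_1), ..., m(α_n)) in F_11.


c = [9, 1, 7, 5, 5]

Message polynomial: m(x) = 6 + 2·x + 8·x^2 (mod 11).
For each evaluation point α_i, compute m(α_i) mod 11:
  α_1 = 2: Horner steps 8 → 7 → 9, so m(2) = 9.
  α_2 = 9: Horner steps 8 → 8 → 1, so m(9) = 1.
  α_3 = 3: Horner steps 8 → 4 → 7, so m(3) = 7.
  α_4 = 1: Horner steps 8 → 10 → 5, so m(1) = 5.
  α_5 = 7: Horner steps 8 → 3 → 5, so m(7) = 5.
Codeword c = [9, 1, 7, 5, 5] ∈ F_11^5.


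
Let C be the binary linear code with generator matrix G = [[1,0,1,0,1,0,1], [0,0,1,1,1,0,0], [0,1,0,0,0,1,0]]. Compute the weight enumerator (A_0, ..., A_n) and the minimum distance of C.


Weight distribution: A_0 = 1, A_2 = 1, A_3 = 2, A_4 = 1, A_5 = 2, A_6 = 1. Minimum distance d = 2.

Enumerate all 2^3 = 8 messages m ∈ F_2^3.
For each, compute codeword c = mG in F_2^7, then tally its weight.
  m = 000 → c = 0000000, weight = 0.
  m = 100 → c = 1010101, weight = 4.
  m = 010 → c = 0011100, weight = 3.
  m = 110 → c = 1001001, weight = 3.
  m = 001 → c = 0100010, weight = 2.
  m = 101 → c = 1110111, weight = 6.
  m = 011 → c = 0111110, weight = 5.
  m = 111 → c = 1101011, weight = 5.
Tally weights:
  weight 0: 1 codewords.
  weight 2: 1 codewords.
  weight 3: 2 codewords.
  weight 4: 1 codewords.
  weight 5: 2 codewords.
  weight 6: 1 codewords.
Minimum distance d = smallest w > 0 with A_w > 0 = 2.
Sanity: Σ A_w = 8 = 2^3 = 8 ✓.


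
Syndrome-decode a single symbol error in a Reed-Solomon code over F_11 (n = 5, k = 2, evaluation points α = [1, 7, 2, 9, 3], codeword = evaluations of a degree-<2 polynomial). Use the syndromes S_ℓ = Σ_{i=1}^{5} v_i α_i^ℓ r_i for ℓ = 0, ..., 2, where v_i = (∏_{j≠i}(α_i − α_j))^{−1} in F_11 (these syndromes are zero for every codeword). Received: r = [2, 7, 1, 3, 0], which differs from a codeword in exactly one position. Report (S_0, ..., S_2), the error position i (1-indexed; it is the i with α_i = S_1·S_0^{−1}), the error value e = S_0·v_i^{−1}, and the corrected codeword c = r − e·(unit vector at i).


S = (9, 4, 3), error at position 4, error magnitude e = 9, c = [2, 7, 1, 5, 0].

Step 1: column multipliers v_i = (∏_{j≠i}(α_i − α_j))^{−1} mod 11.
  i = 1 (α = 1): (1−7)(1−2)(1−9)(1−3) = (−6)·(−1)·(−8)·(−2) = 96 ≡ 8, so v_1 = 8^{−1} = 7 (mod 11).
  i = 2 (α = 7): (7−1)(7−2)(7−9)(7−3) = 6·5·(−2)·4 = −240 ≡ 2, so v_2 = 2^{−1} = 6 (mod 11).
  i = 3 (α = 2): (2−1)(2−7)(2−9)(2−3) = 1·(−5)·(−7)·(−1) = −35 ≡ 9, so v_3 = 9^{−1} = 5 (mod 11).
  i = 4 (α = 9): (9−1)(9−7)(9−2)(9−3) = 8·2·7·6 = 672 ≡ 1, so v_4 = 1^{−1} = 1 (mod 11).
  i = 5 (α = 3): (3−1)(3−7)(3−2)(3−9) = 2·(−4)·1·(−6) = 48 ≡ 4, so v_5 = 4^{−1} = 3 (mod 11).
  v = [7, 6, 5, 1, 3].
Step 2: syndromes of r = [2, 7, 1, 3, 0] (all sums mod 11).
  S_0 = Σ v_i r_i = 7·2 + 6·7 + 5·1 + 1·3 + 3·0 = 64 ≡ 9.
  S_1 = Σ v_i α_i r_i = 7·1·2 + 6·7·7 + 5·2·1 + 1·9·3 + 3·3·0 = 345 ≡ 4.
  α_i^2 mod 11 = [1, 5, 4, 4, 9].
  S_2 = Σ v_i α_i^2 r_i = 7·1·2 + 6·5·7 + 5·4·1 + 1·4·3 + 3·9·0 = 256 ≡ 3.
  S = (9, 4, 3) ≠ 0, so r is not a codeword (an error is present).
Step 3: locate the error. For a single error e at position i, S_ℓ = v_i·e·α_i^ℓ, so α_err = S_1/S_0.
  S_0^{−1} = 9^{−1} = 5 (mod 11), so α_err = 4·5 = 20 ≡ 9 = α_4. Error position i = 4.
  Consistency check: S_2/S_1 = 3·3 = 9 ≡ 9 = α_err ✓ (single-error assumption holds).
Step 4: error magnitude e = S_0/v_4 = S_0·∏_{j≠4}(α_4 − α_j) = 9·1 = 9 ≡ 9 (mod 11).
Step 5: correct position 4: c_4 = r_4 − e = 3 − 9 ≡ 5 (mod 11). Hence c = [2, 7, 1, 5, 0].
  Check: interpolating c through the α_i gives m(x) = 3 + 10·x (degree < 2) with m(α_i) = c_i for every i, so c is indeed a codeword.


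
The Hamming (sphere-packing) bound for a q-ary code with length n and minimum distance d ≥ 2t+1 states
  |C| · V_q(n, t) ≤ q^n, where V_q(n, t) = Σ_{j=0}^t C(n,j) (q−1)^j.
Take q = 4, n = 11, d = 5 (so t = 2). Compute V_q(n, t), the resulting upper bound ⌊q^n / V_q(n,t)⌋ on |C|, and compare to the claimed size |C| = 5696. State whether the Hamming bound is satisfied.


V_q(n, t) = 529, q^n = 4194304, Hamming bound = 7928, |C| = 5696 ≤ bound (satisfied).

Step 1: Compute V_q(n, t) = Σ_{j=0}^2 C(n, j) (q−1)^j.
  j = 0: C(11,0)·(3)^0 = 1·1 = 1.
  j = 1: C(11,1)·(3)^1 = 11·3 = 33.
  j = 2: C(11,2)·(3)^2 = 55·9 = 495.
  V_q(n, t) = 1 + 33 + 495 = 529.
Step 2: q^n = 4^11 = 4194304.
Step 3: Hamming bound ⌊q^n / V_q(n,t)⌋ = ⌊4194304/529⌋ = 7928.
Step 4: Compare |C| = 5696 to 7928: satisfied.
The claimed |C| lies below the Hamming bound.


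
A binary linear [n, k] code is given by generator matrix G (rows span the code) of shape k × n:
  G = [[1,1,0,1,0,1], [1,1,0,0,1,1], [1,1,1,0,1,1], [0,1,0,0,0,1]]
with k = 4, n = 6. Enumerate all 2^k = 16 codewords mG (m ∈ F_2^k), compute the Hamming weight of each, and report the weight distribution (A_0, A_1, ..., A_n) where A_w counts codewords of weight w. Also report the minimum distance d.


Weight distribution: A_0 = 1, A_1 = 1, A_2 = 4, A_3 = 4, A_4 = 3, A_5 = 3. Minimum distance d = 1.

Enumerate all 2^4 = 16 messages m ∈ F_2^4.
For each, compute codeword c = mG in F_2^6, then tally its weight.
  m = 0000 → c = 000000, weight = 0.
  m = 1000 → c = 110101, weight = 4.
  m = 0100 → c = 110011, weight = 4.
  m = 1100 → c = 000110, weight = 2.
  m = 0010 → c = 111011, weight = 5.
  m = 1010 → c = 001110, weight = 3.
  m = 0110 → c = 001000, weight = 1.
  m = 1110 → c = 111101, weight = 5.
  m = 0001 → c = 010001, weight = 2.
  m = 1001 → c = 100100, weight = 2.
  m = 0101 → c = 100010, weight = 2.
  m = 1101 → c = 010111, weight = 4.
  m = 0011 → c = 101010, weight = 3.
  m = 1011 → c = 011111, weight = 5.
  m = 0111 → c = 011001, weight = 3.
  m = 1111 → c = 101100, weight = 3.
Tally weights:
  weight 0: 1 codewords.
  weight 1: 1 codewords.
  weight 2: 4 codewords.
  weight 3: 4 codewords.
  weight 4: 3 codewords.
  weight 5: 3 codewords.
Minimum distance d = smallest w > 0 with A_w > 0 = 1.
Sanity: Σ A_w = 16 = 2^4 = 16 ✓.


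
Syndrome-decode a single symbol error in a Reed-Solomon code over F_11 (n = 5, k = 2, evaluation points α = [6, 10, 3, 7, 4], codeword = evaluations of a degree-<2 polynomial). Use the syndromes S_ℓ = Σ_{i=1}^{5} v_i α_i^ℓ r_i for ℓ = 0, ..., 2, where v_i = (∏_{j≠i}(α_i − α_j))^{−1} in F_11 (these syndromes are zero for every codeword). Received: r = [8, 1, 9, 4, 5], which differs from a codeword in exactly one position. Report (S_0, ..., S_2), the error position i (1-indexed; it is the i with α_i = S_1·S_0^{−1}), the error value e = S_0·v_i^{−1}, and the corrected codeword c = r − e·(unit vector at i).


S = (1, 10, 1), error at position 2, error magnitude e = 9, c = [8, 3, 9, 4, 5].

Step 1: column multipliers v_i = (∏_{j≠i}(α_i − α_j))^{−1} mod 11.
  i = 1 (α = 6): (6−10)(6−3)(6−7)(6−4) = (−4)·3·(−1)·2 = 24 ≡ 2, so v_1 = 2^{−1} = 6 (mod 11).
  i = 2 (α = 10): (10−6)(10−3)(10−7)(10−4) = 4·7·3·6 = 504 ≡ 9, so v_2 = 9^{−1} = 5 (mod 11).
  i = 3 (α = 3): (3−6)(3−10)(3−7)(3−4) = (−3)·(−7)·(−4)·(−1) = 84 ≡ 7, so v_3 = 7^{−1} = 8 (mod 11).
  i = 4 (α = 7): (7−6)(7−10)(7−3)(7−4) = 1·(−3)·4·3 = −36 ≡ 8, so v_4 = 8^{−1} = 7 (mod 11).
  i = 5 (α = 4): (4−6)(4−10)(4−3)(4−7) = (−2)·(−6)·1·(−3) = −36 ≡ 8, so v_5 = 8^{−1} = 7 (mod 11).
  v = [6, 5, 8, 7, 7].
Step 2: syndromes of r = [8, 1, 9, 4, 5] (all sums mod 11).
  S_0 = Σ v_i r_i = 6·8 + 5·1 + 8·9 + 7·4 + 7·5 = 188 ≡ 1.
  S_1 = Σ v_i α_i r_i = 6·6·8 + 5·10·1 + 8·3·9 + 7·7·4 + 7·4·5 = 890 ≡ 10.
  α_i^2 mod 11 = [3, 1, 9, 5, 5].
  S_2 = Σ v_i α_i^2 r_i = 6·3·8 + 5·1·1 + 8·9·9 + 7·5·4 + 7·5·5 = 1112 ≡ 1.
  S = (1, 10, 1) ≠ 0, so r is not a codeword (an error is present).
Step 3: locate the error. For a single error e at position i, S_ℓ = v_i·e·α_i^ℓ, so α_err = S_1/S_0.
  S_0^{−1} = 1^{−1} = 1 (mod 11), so α_err = 10·1 = 10 ≡ 10 = α_2. Error position i = 2.
  Consistency check: S_2/S_1 = 1·10 = 10 ≡ 10 = α_err ✓ (single-error assumption holds).
Step 4: error magnitude e = S_0/v_2 = S_0·∏_{j≠2}(α_2 − α_j) = 1·9 = 9 ≡ 9 (mod 11).
Step 5: correct position 2: c_2 = r_2 − e = 1 − 9 ≡ 3 (mod 11). Hence c = [8, 3, 9, 4, 5].
  Check: interpolating c through the α_i gives m(x) = 10 + 7·x (degree < 2) with m(α_i) = c_i for every i, so c is indeed a codeword.


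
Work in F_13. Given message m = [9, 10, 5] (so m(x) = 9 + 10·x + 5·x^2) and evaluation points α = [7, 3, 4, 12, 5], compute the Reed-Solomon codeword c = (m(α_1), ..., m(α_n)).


c = [12, 6, 12, 4, 2]

Message polynomial: m(x) = 9 + 10·x + 5·x^2 (mod 13).
For each evaluation point α_i, compute m(α_i) mod 13:
  α_1 = 7: Horner steps 5 → 6 → 12, so m(7) = 12.
  α_2 = 3: Horner steps 5 → 12 → 6, so m(3) = 6.
  α_3 = 4: Horner steps 5 → 4 → 12, so m(4) = 12.
  α_4 = 12: Horner steps 5 → 5 → 4, so m(12) = 4.
  α_5 = 5: Horner steps 5 → 9 → 2, so m(5) = 2.
Codeword c = [12, 6, 12, 4, 2] ∈ F_13^5.


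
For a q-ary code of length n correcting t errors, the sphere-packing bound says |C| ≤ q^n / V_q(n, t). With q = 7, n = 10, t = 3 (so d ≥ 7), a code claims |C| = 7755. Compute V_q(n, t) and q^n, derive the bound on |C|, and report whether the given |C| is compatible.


V_q(n, t) = 27601, q^n = 282475249, Hamming bound = 10234, |C| = 7755 ≤ bound (satisfied).

Step 1: Compute V_q(n, t) = Σ_{j=0}^3 C(n, j) (q−1)^j.
  j = 0: C(10,0)·(6)^0 = 1·1 = 1.
  j = 1: C(10,1)·(6)^1 = 10·6 = 60.
  j = 2: C(10,2)·(6)^2 = 45·36 = 1620.
  j = 3: C(10,3)·(6)^3 = 120·216 = 25920.
  V_q(n, t) = 1 + 60 + 1620 + 25920 = 27601.
Step 2: q^n = 7^10 = 282475249.
Step 3: Hamming bound ⌊q^n / V_q(n,t)⌋ = ⌊282475249/27601⌋ = 10234.
Step 4: Compare |C| = 7755 to 10234: satisfied.
The claimed |C| lies below the Hamming bound.


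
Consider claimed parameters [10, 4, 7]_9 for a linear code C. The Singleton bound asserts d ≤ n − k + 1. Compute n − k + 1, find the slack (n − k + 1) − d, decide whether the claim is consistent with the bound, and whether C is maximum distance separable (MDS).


Singleton RHS = n − k + 1 = 7, slack = 0, bound satisfied, MDS.

Singleton bound: d ≤ n − k + 1.
Here n = 10, k = 4, so n − k + 1 = 7.
Given d = 7, check d ≤ 7: YES.
Slack = (n − k + 1) − d = 0.
The code is MDS (slack = 0).
Description: the claimed parameters are [10, 4, 7]_9; such a code would be MDS (meets Singleton bound).


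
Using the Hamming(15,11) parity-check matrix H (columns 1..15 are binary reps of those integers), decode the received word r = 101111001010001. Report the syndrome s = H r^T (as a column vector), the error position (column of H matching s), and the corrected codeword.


s = (1, 0, 0, 0)^T, error position = 8, corrected codeword c = 101111011010001

Compute s = H r^T mod 2 one row at a time:
  s_1 = 0 + 1 + 0 + 1 + 0 + 0 + 0 + 1 = 3 ≡ 1 (mod 2).
  s_2 = 1 + 1 + 1 + 0 + 0 + 0 + 0 + 1 = 4 ≡ 0 (mod 2).
  s_3 = 0 + 1 + 1 + 0 + 0 + 1 + 0 + 1 = 4 ≡ 0 (mod 2).
  s_4 = 1 + 1 + 1 + 0 + 1 + 1 + 0 + 1 = 6 ≡ 0 (mod 2).
s = (1, 0, 0, 0)^T — this equals column 8 of H (binary 1000), so error is at position 8.
Correct: flip bit 8 of r = 101111001010001 to get c = 101111011010001.


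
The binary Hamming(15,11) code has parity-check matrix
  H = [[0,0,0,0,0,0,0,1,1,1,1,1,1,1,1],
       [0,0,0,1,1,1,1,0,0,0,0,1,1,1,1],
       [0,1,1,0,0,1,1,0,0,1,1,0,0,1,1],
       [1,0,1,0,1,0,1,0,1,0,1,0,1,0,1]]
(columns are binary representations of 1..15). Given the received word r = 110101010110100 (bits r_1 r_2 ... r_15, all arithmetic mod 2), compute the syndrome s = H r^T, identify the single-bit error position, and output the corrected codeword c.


s = (0, 1, 0, 1)^T, error position = 5, corrected codeword c = 110111010110100

Compute s = H r^T mod 2 one row at a time:
  s_1 = 1 + 0 + 1 + 1 + 0 + 1 + 0 + 0 = 4 ≡ 0 (mod 2).
  s_2 = 1 + 0 + 1 + 0 + 0 + 1 + 0 + 0 = 3 ≡ 1 (mod 2).
  s_3 = 1 + 0 + 1 + 0 + 1 + 1 + 0 + 0 = 4 ≡ 0 (mod 2).
  s_4 = 1 + 0 + 0 + 0 + 0 + 1 + 1 + 0 = 3 ≡ 1 (mod 2).
s = (0, 1, 0, 1)^T — this equals column 5 of H (binary 0101), so error is at position 5.
Correct: flip bit 5 of r = 110101010110100 to get c = 110111010110100.


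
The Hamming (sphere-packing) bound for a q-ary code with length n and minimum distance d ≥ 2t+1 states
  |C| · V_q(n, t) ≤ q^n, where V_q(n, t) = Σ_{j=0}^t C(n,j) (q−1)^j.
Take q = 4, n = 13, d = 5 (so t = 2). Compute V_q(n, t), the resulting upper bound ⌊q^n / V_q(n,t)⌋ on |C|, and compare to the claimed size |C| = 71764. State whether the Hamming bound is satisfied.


V_q(n, t) = 742, q^n = 67108864, Hamming bound = 90443, |C| = 71764 ≤ bound (satisfied).

Step 1: Compute V_q(n, t) = Σ_{j=0}^2 C(n, j) (q−1)^j.
  j = 0: C(13,0)·(3)^0 = 1·1 = 1.
  j = 1: C(13,1)·(3)^1 = 13·3 = 39.
  j = 2: C(13,2)·(3)^2 = 78·9 = 702.
  V_q(n, t) = 1 + 39 + 702 = 742.
Step 2: q^n = 4^13 = 67108864.
Step 3: Hamming bound ⌊q^n / V_q(n,t)⌋ = ⌊67108864/742⌋ = 90443.
Step 4: Compare |C| = 71764 to 90443: satisfied.
The claimed |C| lies below the Hamming bound.


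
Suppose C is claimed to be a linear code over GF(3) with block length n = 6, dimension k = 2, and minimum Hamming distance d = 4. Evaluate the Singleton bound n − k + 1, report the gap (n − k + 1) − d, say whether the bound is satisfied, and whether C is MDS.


Singleton RHS = n − k + 1 = 5, slack = 1, bound satisfied, not MDS.

Singleton bound: d ≤ n − k + 1.
Here n = 6, k = 2, so n − k + 1 = 5.
Given d = 4, check d ≤ 5: YES.
Slack = (n − k + 1) − d = 1.
The code is NOT MDS (slack = 1 > 0).
Description: the claimed parameters are [6, 2, 4]_3; such a code would be non-MDS.


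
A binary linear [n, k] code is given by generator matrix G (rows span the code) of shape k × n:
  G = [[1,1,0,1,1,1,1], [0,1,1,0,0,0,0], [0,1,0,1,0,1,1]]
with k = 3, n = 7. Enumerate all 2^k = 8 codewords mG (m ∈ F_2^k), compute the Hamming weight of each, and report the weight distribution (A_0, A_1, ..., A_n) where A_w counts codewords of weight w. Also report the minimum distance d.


Weight distribution: A_0 = 1, A_2 = 2, A_4 = 3, A_6 = 2. Minimum distance d = 2.

Enumerate all 2^3 = 8 messages m ∈ F_2^3.
For each, compute codeword c = mG in F_2^7, then tally its weight.
  m = 000 → c = 0000000, weight = 0.
  m = 100 → c = 1101111, weight = 6.
  m = 010 → c = 0110000, weight = 2.
  m = 110 → c = 1011111, weight = 6.
  m = 001 → c = 0101011, weight = 4.
  m = 101 → c = 1000100, weight = 2.
  m = 011 → c = 0011011, weight = 4.
  m = 111 → c = 1110100, weight = 4.
Tally weights:
  weight 0: 1 codewords.
  weight 2: 2 codewords.
  weight 4: 3 codewords.
  weight 6: 2 codewords.
Minimum distance d = smallest w > 0 with A_w > 0 = 2.
Sanity: Σ A_w = 8 = 2^3 = 8 ✓.


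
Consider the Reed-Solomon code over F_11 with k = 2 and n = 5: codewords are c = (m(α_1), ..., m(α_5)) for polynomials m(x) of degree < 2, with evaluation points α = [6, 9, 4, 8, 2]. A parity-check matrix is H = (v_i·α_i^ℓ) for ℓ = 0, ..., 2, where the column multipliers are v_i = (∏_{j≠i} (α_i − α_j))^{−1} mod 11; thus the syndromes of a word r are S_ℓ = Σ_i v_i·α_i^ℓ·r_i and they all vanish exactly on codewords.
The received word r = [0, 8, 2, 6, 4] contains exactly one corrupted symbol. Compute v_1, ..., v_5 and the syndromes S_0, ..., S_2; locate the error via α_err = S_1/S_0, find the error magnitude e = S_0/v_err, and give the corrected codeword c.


S = (9, 6, 4), error at position 4, error magnitude e = 8, c = [0, 8, 2, 9, 4].

Step 1: column multipliers v_i = (∏_{j≠i}(α_i − α_j))^{−1} mod 11.
  i = 1 (α = 6): (6−9)(6−4)(6−8)(6−2) = (−3)·2·(−2)·4 = 48 ≡ 4, so v_1 = 4^{−1} = 3 (mod 11).
  i = 2 (α = 9): (9−6)(9−4)(9−8)(9−2) = 3·5·1·7 = 105 ≡ 6, so v_2 = 6^{−1} = 2 (mod 11).
  i = 3 (α = 4): (4−6)(4−9)(4−8)(4−2) = (−2)·(−5)·(−4)·2 = −80 ≡ 8, so v_3 = 8^{−1} = 7 (mod 11).
  i = 4 (α = 8): (8−6)(8−9)(8−4)(8−2) = 2·(−1)·4·6 = −48 ≡ 7, so v_4 = 7^{−1} = 8 (mod 11).
  i = 5 (α = 2): (2−6)(2−9)(2−4)(2−8) = (−4)·(−7)·(−2)·(−6) = 336 ≡ 6, so v_5 = 6^{−1} = 2 (mod 11).
  v = [3, 2, 7, 8, 2].
Step 2: syndromes of r = [0, 8, 2, 6, 4] (all sums mod 11).
  S_0 = Σ v_i r_i = 3·0 + 2·8 + 7·2 + 8·6 + 2·4 = 86 ≡ 9.
  S_1 = Σ v_i α_i r_i = 3·6·0 + 2·9·8 + 7·4·2 + 8·8·6 + 2·2·4 = 600 ≡ 6.
  α_i^2 mod 11 = [3, 4, 5, 9, 4].
  S_2 = Σ v_i α_i^2 r_i = 3·3·0 + 2·4·8 + 7·5·2 + 8·9·6 + 2·4·4 = 598 ≡ 4.
  S = (9, 6, 4) ≠ 0, so r is not a codeword (an error is present).
Step 3: locate the error. For a single error e at position i, S_ℓ = v_i·e·α_i^ℓ, so α_err = S_1/S_0.
  S_0^{−1} = 9^{−1} = 5 (mod 11), so α_err = 6·5 = 30 ≡ 8 = α_4. Error position i = 4.
  Consistency check: S_2/S_1 = 4·2 = 8 ≡ 8 = α_err ✓ (single-error assumption holds).
Step 4: error magnitude e = S_0/v_4 = S_0·∏_{j≠4}(α_4 − α_j) = 9·7 = 63 ≡ 8 (mod 11).
Step 5: correct position 4: c_4 = r_4 − e = 6 − 8 ≡ 9 (mod 11). Hence c = [0, 8, 2, 9, 4].
  Check: interpolating c through the α_i gives m(x) = 6 + 10·x (degree < 2) with m(α_i) = c_i for every i, so c is indeed a codeword.


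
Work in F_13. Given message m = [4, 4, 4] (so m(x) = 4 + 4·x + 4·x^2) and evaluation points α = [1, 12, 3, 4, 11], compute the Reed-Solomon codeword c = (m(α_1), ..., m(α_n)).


c = [12, 4, 0, 6, 12]

Message polynomial: m(x) = 4 + 4·x + 4·x^2 (mod 13).
For each evaluation point α_i, compute m(α_i) mod 13:
  α_1 = 1: Horner steps 4 → 8 → 12, so m(1) = 12.
  α_2 = 12: Horner steps 4 → 0 → 4, so m(12) = 4.
  α_3 = 3: Horner steps 4 → 3 → 0, so m(3) = 0.
  α_4 = 4: Horner steps 4 → 7 → 6, so m(4) = 6.
  α_5 = 11: Horner steps 4 → 9 → 12, so m(11) = 12.
Codeword c = [12, 4, 0, 6, 12] ∈ F_13^5.


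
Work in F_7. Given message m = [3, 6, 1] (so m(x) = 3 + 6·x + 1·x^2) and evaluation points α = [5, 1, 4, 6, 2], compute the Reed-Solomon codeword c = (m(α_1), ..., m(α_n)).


c = [2, 3, 1, 5, 5]

Message polynomial: m(x) = 3 + 6·x + 1·x^2 (mod 7).
For each evaluation point α_i, compute m(α_i) mod 7:
  α_1 = 5: Horner steps 1 → 4 → 2, so m(5) = 2.
  α_2 = 1: Horner steps 1 → 0 → 3, so m(1) = 3.
  α_3 = 4: Horner steps 1 → 3 → 1, so m(4) = 1.
  α_4 = 6: Horner steps 1 → 5 → 5, so m(6) = 5.
  α_5 = 2: Horner steps 1 → 1 → 5, so m(2) = 5.
Codeword c = [2, 3, 1, 5, 5] ∈ F_7^5.


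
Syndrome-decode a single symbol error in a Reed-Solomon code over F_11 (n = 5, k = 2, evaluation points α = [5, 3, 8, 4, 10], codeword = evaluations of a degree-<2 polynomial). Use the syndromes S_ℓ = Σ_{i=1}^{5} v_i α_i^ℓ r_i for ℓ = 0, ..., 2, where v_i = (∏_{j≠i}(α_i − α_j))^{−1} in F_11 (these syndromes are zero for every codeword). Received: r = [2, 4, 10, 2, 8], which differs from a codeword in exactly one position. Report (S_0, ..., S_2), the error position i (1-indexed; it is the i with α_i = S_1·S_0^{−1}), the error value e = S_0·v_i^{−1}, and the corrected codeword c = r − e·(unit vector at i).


S = (6, 2, 8), error at position 4, error magnitude e = 10, c = [2, 4, 10, 3, 8].

Step 1: column multipliers v_i = (∏_{j≠i}(α_i − α_j))^{−1} mod 11.
  i = 1 (α = 5): (5−3)(5−8)(5−4)(5−10) = 2·(−3)·1·(−5) = 30 ≡ 8, so v_1 = 8^{−1} = 7 (mod 11).
  i = 2 (α = 3): (3−5)(3−8)(3−4)(3−10) = (−2)·(−5)·(−1)·(−7) = 70 ≡ 4, so v_2 = 4^{−1} = 3 (mod 11).
  i = 3 (α = 8): (8−5)(8−3)(8−4)(8−10) = 3·5·4·(−2) = −120 ≡ 1, so v_3 = 1^{−1} = 1 (mod 11).
  i = 4 (α = 4): (4−5)(4−3)(4−8)(4−10) = (−1)·1·(−4)·(−6) = −24 ≡ 9, so v_4 = 9^{−1} = 5 (mod 11).
  i = 5 (α = 10): (10−5)(10−3)(10−8)(10−4) = 5·7·2·6 = 420 ≡ 2, so v_5 = 2^{−1} = 6 (mod 11).
  v = [7, 3, 1, 5, 6].
Step 2: syndromes of r = [2, 4, 10, 2, 8] (all sums mod 11).
  S_0 = Σ v_i r_i = 7·2 + 3·4 + 1·10 + 5·2 + 6·8 = 94 ≡ 6.
  S_1 = Σ v_i α_i r_i = 7·5·2 + 3·3·4 + 1·8·10 + 5·4·2 + 6·10·8 = 706 ≡ 2.
  α_i^2 mod 11 = [3, 9, 9, 5, 1].
  S_2 = Σ v_i α_i^2 r_i = 7·3·2 + 3·9·4 + 1·9·10 + 5·5·2 + 6·1·8 = 338 ≡ 8.
  S = (6, 2, 8) ≠ 0, so r is not a codeword (an error is present).
Step 3: locate the error. For a single error e at position i, S_ℓ = v_i·e·α_i^ℓ, so α_err = S_1/S_0.
  S_0^{−1} = 6^{−1} = 2 (mod 11), so α_err = 2·2 = 4 ≡ 4 = α_4. Error position i = 4.
  Consistency check: S_2/S_1 = 8·6 = 48 ≡ 4 = α_err ✓ (single-error assumption holds).
Step 4: error magnitude e = S_0/v_4 = S_0·∏_{j≠4}(α_4 − α_j) = 6·9 = 54 ≡ 10 (mod 11).
Step 5: correct position 4: c_4 = r_4 − e = 2 − 10 ≡ 3 (mod 11). Hence c = [2, 4, 10, 3, 8].
  Check: interpolating c through the α_i gives m(x) = 7 + 10·x (degree < 2) with m(α_i) = c_i for every i, so c is indeed a codeword.


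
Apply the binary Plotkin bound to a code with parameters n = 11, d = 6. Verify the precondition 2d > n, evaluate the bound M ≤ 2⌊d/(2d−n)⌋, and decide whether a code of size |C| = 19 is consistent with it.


Plotkin bound M ≤ 12; given |C| = 19 > bound (violated).

Check applicability: 2d = 12, n = 11.
2d − n = 1 > 0, so Plotkin applies.
Compute d/(2d−n) = 6/1 ≈ 6.0000.
⌊d/(2d−n)⌋ = 6.
Plotkin bound: M ≤ 2·6 = 12.
Given |C| = 19, check: VIOLATED.
This |C| is above the Plotkin bound, so no binary code with n = 11, d = 6 and 19 codewords exists.


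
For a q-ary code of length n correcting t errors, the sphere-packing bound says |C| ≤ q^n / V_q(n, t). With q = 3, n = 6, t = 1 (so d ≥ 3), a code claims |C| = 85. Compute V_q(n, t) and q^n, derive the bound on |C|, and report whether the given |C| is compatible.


V_q(n, t) = 13, q^n = 729, Hamming bound = 56, |C| = 85 > bound (violated).

Step 1: Compute V_q(n, t) = Σ_{j=0}^1 C(n, j) (q−1)^j.
  j = 0: C(6,0)·(2)^0 = 1·1 = 1.
  j = 1: C(6,1)·(2)^1 = 6·2 = 12.
  V_q(n, t) = 1 + 12 = 13.
Step 2: q^n = 3^6 = 729.
Step 3: Hamming bound ⌊q^n / V_q(n,t)⌋ = ⌊729/13⌋ = 56.
Step 4: Compare |C| = 85 to 56: violated.
The claimed |C| lies above the Hamming bound, so no 3-ary code of length 6 with d ≥ 3 can have 85 codewords.


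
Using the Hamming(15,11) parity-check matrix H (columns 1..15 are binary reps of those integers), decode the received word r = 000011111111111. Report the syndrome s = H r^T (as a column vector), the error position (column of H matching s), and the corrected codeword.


s = (0, 1, 0, 0)^T, error position = 4, corrected codeword c = 000111111111111

Compute s = H r^T mod 2 one row at a time:
  s_1 = 1 + 1 + 1 + 1 + 1 + 1 + 1 + 1 = 8 ≡ 0 (mod 2).
  s_2 = 0 + 1 + 1 + 1 + 1 + 1 + 1 + 1 = 7 ≡ 1 (mod 2).
  s_3 = 0 + 0 + 1 + 1 + 1 + 1 + 1 + 1 = 6 ≡ 0 (mod 2).
  s_4 = 0 + 0 + 1 + 1 + 1 + 1 + 1 + 1 = 6 ≡ 0 (mod 2).
s = (0, 1, 0, 0)^T — this equals column 4 of H (binary 0100), so error is at position 4.
Correct: flip bit 4 of r = 000011111111111 to get c = 000111111111111.


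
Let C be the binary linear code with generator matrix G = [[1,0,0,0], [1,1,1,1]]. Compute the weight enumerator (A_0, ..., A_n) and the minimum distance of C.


Weight distribution: A_0 = 1, A_1 = 1, A_3 = 1, A_4 = 1. Minimum distance d = 1.

Enumerate all 2^2 = 4 messages m ∈ F_2^2.
For each, compute codeword c = mG in F_2^4, then tally its weight.
  m = 00 → c = 0000, weight = 0.
  m = 10 → c = 1000, weight = 1.
  m = 01 → c = 1111, weight = 4.
  m = 11 → c = 0111, weight = 3.
Tally weights:
  weight 0: 1 codewords.
  weight 1: 1 codewords.
  weight 3: 1 codewords.
  weight 4: 1 codewords.
Minimum distance d = smallest w > 0 with A_w > 0 = 1.
Sanity: Σ A_w = 4 = 2^2 = 4 ✓.


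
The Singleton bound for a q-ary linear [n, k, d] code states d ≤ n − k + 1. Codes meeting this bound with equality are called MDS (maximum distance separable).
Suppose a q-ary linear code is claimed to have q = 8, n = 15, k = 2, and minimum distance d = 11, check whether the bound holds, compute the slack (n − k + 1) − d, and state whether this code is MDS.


Singleton RHS = n − k + 1 = 14, slack = 3, bound satisfied, not MDS.

Singleton bound: d ≤ n − k + 1.
Here n = 15, k = 2, so n − k + 1 = 14.
Given d = 11, check d ≤ 14: YES.
Slack = (n − k + 1) − d = 3.
The code is NOT MDS (slack = 3 > 0).
Description: the claimed parameters are [15, 2, 11]_8; such a code would be non-MDS.


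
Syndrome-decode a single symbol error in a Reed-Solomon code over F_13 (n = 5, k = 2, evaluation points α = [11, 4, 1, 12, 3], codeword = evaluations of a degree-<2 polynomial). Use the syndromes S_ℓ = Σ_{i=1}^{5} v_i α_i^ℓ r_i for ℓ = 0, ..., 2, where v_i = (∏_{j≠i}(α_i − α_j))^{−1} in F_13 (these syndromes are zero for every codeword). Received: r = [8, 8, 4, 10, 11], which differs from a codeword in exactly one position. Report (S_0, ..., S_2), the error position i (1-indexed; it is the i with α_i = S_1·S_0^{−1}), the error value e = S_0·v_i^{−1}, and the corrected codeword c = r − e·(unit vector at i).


S = (5, 3, 7), error at position 1, error magnitude e = 8, c = [0, 8, 4, 10, 11].

Step 1: column multipliers v_i = (∏_{j≠i}(α_i − α_j))^{−1} mod 13.
  i = 1 (α = 11): (11−4)(11−1)(11−12)(11−3) = 7·10·(−1)·8 = −560 ≡ 12, so v_1 = 12^{−1} = 12 (mod 13).
  i = 2 (α = 4): (4−11)(4−1)(4−12)(4−3) = (−7)·3·(−8)·1 = 168 ≡ 12, so v_2 = 12^{−1} = 12 (mod 13).
  i = 3 (α = 1): (1−11)(1−4)(1−12)(1−3) = (−10)·(−3)·(−11)·(−2) = 660 ≡ 10, so v_3 = 10^{−1} = 4 (mod 13).
  i = 4 (α = 12): (12−11)(12−4)(12−1)(12−3) = 1·8·11·9 = 792 ≡ 12, so v_4 = 12^{−1} = 12 (mod 13).
  i = 5 (α = 3): (3−11)(3−4)(3−1)(3−12) = (−8)·(−1)·2·(−9) = −144 ≡ 12, so v_5 = 12^{−1} = 12 (mod 13).
  v = [12, 12, 4, 12, 12].
Step 2: syndromes of r = [8, 8, 4, 10, 11] (all sums mod 13).
  S_0 = Σ v_i r_i = 12·8 + 12·8 + 4·4 + 12·10 + 12·11 = 460 ≡ 5.
  S_1 = Σ v_i α_i r_i = 12·11·8 + 12·4·8 + 4·1·4 + 12·12·10 + 12·3·11 = 3292 ≡ 3.
  α_i^2 mod 13 = [4, 3, 1, 1, 9].
  S_2 = Σ v_i α_i^2 r_i = 12·4·8 + 12·3·8 + 4·1·4 + 12·1·10 + 12·9·11 = 1996 ≡ 7.
  S = (5, 3, 7) ≠ 0, so r is not a codeword (an error is present).
Step 3: locate the error. For a single error e at position i, S_ℓ = v_i·e·α_i^ℓ, so α_err = S_1/S_0.
  S_0^{−1} = 5^{−1} = 8 (mod 13), so α_err = 3·8 = 24 ≡ 11 = α_1. Error position i = 1.
  Consistency check: S_2/S_1 = 7·9 = 63 ≡ 11 = α_err ✓ (single-error assumption holds).
Step 4: error magnitude e = S_0/v_1 = S_0·∏_{j≠1}(α_1 − α_j) = 5·12 = 60 ≡ 8 (mod 13).
Step 5: correct position 1: c_1 = r_1 − e = 8 − 8 ≡ 0 (mod 13). Hence c = [0, 8, 4, 10, 11].
  Check: interpolating c through the α_i gives m(x) = 7 + 10·x (degree < 2) with m(α_i) = c_i for every i, so c is indeed a codeword.


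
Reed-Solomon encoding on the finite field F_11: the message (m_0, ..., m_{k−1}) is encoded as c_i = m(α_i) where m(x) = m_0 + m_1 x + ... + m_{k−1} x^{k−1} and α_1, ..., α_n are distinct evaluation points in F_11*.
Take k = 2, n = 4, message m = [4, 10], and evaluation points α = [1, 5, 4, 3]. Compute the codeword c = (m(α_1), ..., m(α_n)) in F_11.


c = [3, 10, 0, 1]

Message polynomial: m(x) = 4 + 10·x (mod 11).
For each evaluation point α_i, compute m(α_i) mod 11:
  α_1 = 1: Horner steps 10 → 3, so m(1) = 3.
  α_2 = 5: Horner steps 10 → 10, so m(5) = 10.
  α_3 = 4: Horner steps 10 → 0, so m(4) = 0.
  α_4 = 3: Horner steps 10 → 1, so m(3) = 1.
Codeword c = [3, 10, 0, 1] ∈ F_11^4.
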